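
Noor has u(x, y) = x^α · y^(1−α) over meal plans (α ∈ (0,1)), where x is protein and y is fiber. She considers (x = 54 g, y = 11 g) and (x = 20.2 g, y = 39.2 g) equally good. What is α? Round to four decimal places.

Indifference: 54^α · 11^(1−α) = 20.2^α · 39.2^(1−α).
(54/20.2)^α = (39.2/11)^(1−α); take logs: α·ln(54/20.2) = (1−α)·ln(39.2/11), i.e. α·0.9833014 = (1−α)·1.2707815.
With A = 0.9833014 and B = 1.2707815: α·A = (1−α)·B, so α = B/(A+B) = 1.2707815/2.2540829 ≈ 0.5638.

α ≈ 0.5638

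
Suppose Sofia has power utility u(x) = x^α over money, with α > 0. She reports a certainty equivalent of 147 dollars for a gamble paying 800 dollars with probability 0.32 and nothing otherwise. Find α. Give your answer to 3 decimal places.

α ≈ 0.673

EU(lottery) = 0.32·800^α + 0.68·0 = 0.32·800^α.
Equating: 147^α = 0.32·800^α, i.e. 0.1837^α = 0.32.
Take logs: α = ln 0.32 / ln(147/800) ≈ 0.67256.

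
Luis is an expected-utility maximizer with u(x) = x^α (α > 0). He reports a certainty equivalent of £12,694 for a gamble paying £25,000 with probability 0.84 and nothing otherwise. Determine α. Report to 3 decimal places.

α ≈ 0.257

The lottery's expected utility is 0.84·u(25000) + 0.16·u(0) = 0.84·25000^α (since u(0) = 0 for α > 0).
Equating: 12694^α = 0.84·25000^α, i.e. 0.5078^α = 0.84.
Taking logs: α·ln(12694/25000) = ln(0.84), so α = -0.174353 / -0.677746 ≈ 0.257.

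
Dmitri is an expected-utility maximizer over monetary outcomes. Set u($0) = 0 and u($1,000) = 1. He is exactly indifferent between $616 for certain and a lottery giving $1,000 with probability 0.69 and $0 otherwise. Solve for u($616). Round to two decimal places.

The indifference gives u($616) = 0.69·u($1,000) + 0.31·u($0) = 0.69·1 + 0.31·0 = 0.69.

0.69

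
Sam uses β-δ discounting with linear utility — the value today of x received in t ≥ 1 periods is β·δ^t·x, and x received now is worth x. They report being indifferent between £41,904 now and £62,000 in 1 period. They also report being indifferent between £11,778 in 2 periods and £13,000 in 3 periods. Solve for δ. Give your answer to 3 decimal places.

The second indifference involves only future payoffs, so β cancels: β·δ^2·11778 = β·δ^3·13000, giving δ = 11778/13000 = 0.90600.

δ ≈ 0.906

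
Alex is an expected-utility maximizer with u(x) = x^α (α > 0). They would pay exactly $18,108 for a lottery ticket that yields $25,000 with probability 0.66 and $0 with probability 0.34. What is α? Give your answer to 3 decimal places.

α ≈ 1.288

EU(lottery) = 0.66·25000^α + 0.34·0 = 0.66·25000^α.
Setting u(18108) equal to that: 18108^α = 0.66·25000^α ⇒ (18108/25000)^α = 0.66.
Take logs: α = ln 0.66 / ln(18108/25000) ≈ 1.28833.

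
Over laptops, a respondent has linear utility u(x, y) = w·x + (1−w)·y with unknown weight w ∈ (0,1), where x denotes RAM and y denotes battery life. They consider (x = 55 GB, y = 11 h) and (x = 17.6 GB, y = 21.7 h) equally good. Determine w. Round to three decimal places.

u(55,11) = u(17.6,21.7) means w·55 + (1−w)·11 = w·17.6 + (1−w)·21.7.
Rearranging, 37.4·w − 10.7·(1−w) = 0.
The marginal rate of substitution is 10.7/37.4, so w = 10.7/(37.4+10.7) = 0.222.

w = 0.222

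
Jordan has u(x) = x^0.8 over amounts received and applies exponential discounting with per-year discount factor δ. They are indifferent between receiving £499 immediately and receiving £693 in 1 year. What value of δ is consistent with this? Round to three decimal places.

Equating discounted utilities: u(499) = δ·u(693) ⇒ δ = u(499)/u(693).
With u(x) = x^0.8: δ = 499^0.8/693^0.8 = (499/693)^0.8 = 0.76894.

δ ≈ 0.769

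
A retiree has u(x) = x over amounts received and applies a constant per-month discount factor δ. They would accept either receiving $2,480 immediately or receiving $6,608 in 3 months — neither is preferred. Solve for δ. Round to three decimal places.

The payoff in 3 months is discounted by δ^3, so u(2480) = δ^3·u(6608) and δ^3 = u(2480)/u(6608).
With u(x) = x: δ^3 = 2480/6608 = 0.37530.
So δ = 0.37530^(1/3) ≈ 0.721.

δ ≈ 0.721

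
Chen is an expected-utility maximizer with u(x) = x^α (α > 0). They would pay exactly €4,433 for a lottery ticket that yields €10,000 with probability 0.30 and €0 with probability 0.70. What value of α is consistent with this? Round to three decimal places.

Since u(0) = 0, the lottery's EU is 0.30·10000^α.
Indifference: 4433^α = 0.30·10000^α, so (4433/10000)^α = 0.30.
Taking logs: α·ln(4433/10000) = ln(0.30), so α = -1.203973 / -0.813509 ≈ 1.480.

α ≈ 1.480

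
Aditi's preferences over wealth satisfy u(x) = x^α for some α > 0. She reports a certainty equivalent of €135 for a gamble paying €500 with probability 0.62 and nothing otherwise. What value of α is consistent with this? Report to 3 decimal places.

α ≈ 0.365

EU(lottery) = 0.62·500^α + 0.38·0 = 0.62·500^α.
Equating: 135^α = 0.62·500^α, i.e. 0.2700^α = 0.62.
α = ln(0.62) / ln(135/500) = -0.478036/-1.309333 ≈ 0.365.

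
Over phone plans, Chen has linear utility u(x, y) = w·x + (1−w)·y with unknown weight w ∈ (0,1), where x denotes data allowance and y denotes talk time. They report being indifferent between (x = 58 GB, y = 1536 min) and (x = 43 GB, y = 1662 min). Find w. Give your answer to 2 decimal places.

Indifference: w·58 + (1−w)·1536 = w·43 + (1−w)·1662.
Rearranging, 15·w − 126·(1−w) = 0.
Hence w = 126/(15+126) = 126/141 = 0.89.

w = 0.89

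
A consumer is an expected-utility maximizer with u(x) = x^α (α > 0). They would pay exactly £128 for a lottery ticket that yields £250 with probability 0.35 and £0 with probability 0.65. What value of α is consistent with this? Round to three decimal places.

The lottery's expected utility is 0.35·u(250) + 0.65·u(0) = 0.35·250^α (since u(0) = 0 for α > 0).
Equating: 128^α = 0.35·250^α, i.e. 0.5120^α = 0.35.
Take logs: α = ln 0.35 / ln(128/250) ≈ 1.56823.

α ≈ 1.568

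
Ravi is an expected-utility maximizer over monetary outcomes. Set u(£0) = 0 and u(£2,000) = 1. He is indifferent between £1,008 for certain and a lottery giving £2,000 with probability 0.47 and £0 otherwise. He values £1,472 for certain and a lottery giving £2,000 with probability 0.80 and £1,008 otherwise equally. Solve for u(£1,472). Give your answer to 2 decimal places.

The first gamble pins u(£1,008): it must equal 0.47·1 + 0.53·0 = 0.47.
Chaining: u(£1,472) = 0.80·1.00 + 0.20·0.47 = 0.8940.

0.89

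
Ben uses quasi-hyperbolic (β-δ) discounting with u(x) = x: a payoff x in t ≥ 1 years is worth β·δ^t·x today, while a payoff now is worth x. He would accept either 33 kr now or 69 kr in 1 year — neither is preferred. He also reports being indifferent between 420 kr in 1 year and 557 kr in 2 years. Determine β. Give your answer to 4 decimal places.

Both payoffs in the second observation are in the future, so β drops out: δ^1·420 = δ^2·557 ⇒ δ = 420/557 = 0.75404.
The first indifference: 33 = β·δ·69, so β = 33/(δ·69) = 33/(0.75404·69) ≈ 0.6343.

β ≈ 0.6343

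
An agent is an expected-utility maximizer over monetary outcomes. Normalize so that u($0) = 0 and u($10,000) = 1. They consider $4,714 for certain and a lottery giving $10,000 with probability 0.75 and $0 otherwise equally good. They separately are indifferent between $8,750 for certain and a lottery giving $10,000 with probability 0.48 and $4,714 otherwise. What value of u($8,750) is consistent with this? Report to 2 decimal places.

0.87

First, u($4,714) = 0.75·u($10,000) + 0.25·u($0) = 0.75.
Chaining: u($8,750) = 0.48·1.00 + 0.52·0.75 = 0.8700.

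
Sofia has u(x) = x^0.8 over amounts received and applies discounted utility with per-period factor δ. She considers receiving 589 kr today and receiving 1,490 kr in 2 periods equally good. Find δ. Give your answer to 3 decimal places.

δ ≈ 0.690

The payoff in 2 periods is discounted by δ^2, so u(589) = δ^2·u(1490) and δ^2 = u(589)/u(1490).
With u(x) = x^0.8: δ^2 = 589^0.8/1490^0.8 = (589/1490)^0.8 = 0.47593.
Taking the square root: δ = 0.47593^(1/2) ≈ 0.690.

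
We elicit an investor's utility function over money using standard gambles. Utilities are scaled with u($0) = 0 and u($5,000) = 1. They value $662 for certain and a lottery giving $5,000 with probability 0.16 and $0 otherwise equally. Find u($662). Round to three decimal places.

By the standard-gamble method, u($662) is just the indifference probability on the best outcome: 0.16.

0.160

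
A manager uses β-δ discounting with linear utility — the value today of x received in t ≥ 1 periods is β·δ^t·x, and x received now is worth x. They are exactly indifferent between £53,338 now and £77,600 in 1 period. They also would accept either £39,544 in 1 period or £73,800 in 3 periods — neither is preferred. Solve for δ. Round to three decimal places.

From the later pair, β·δ^1·39544 = β·δ^3·73800; dividing through, δ^2 = 39544/73800 = 0.53583, so δ = 0.73200.

δ ≈ 0.732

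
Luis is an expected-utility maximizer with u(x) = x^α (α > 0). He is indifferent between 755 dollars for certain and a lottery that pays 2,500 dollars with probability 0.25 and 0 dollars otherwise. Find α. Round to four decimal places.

α ≈ 1.1578

Since u(0) = 0, the lottery's EU is 0.25·2500^α.
Indifference: 755^α = 0.25·2500^α, so (755/2500)^α = 0.25.
Take logs: α = ln 0.25 / ln(755/2500) ≈ 1.157823.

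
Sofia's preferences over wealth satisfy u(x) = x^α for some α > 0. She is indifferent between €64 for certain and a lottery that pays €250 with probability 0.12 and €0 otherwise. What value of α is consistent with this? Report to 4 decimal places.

The lottery's expected utility is 0.12·u(250) + 0.88·u(0) = 0.12·250^α (since u(0) = 0 for α > 0).
Setting u(64) equal to that: 64^α = 0.12·250^α ⇒ (64/250)^α = 0.12.
α = ln(0.12) / ln(64/250) = -2.1202635/-1.3625778 ≈ 1.5561.

α ≈ 1.5561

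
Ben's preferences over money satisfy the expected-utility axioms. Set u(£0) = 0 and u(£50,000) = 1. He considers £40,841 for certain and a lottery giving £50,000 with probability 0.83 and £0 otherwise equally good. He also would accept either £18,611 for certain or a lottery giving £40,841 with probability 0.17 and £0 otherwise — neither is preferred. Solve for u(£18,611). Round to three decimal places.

First, u(£40,841) = 0.83·u(£50,000) + 0.17·u(£0) = 0.83.
The second indifference gives u(£18,611) = 0.17·u(£40,841) + 0.83·u(£0) = 0.17·0.83 + 0.83·0.00 = 0.1411.

0.141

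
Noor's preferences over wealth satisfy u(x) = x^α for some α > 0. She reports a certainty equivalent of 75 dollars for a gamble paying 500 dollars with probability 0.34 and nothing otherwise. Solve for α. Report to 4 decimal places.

EU(lottery) = 0.34·500^α + 0.66·0 = 0.34·500^α.
Equating: 75^α = 0.34·500^α, i.e. 0.1500^α = 0.34.
Taking logs: α·ln(75/500) = ln(0.34), so α = -1.0788097 / -1.8971200 ≈ 0.5687.

α ≈ 0.5687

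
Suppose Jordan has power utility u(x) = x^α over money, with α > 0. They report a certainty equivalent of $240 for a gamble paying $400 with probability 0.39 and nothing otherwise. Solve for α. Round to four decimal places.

α ≈ 1.8433

The lottery's expected utility is 0.39·u(400) + 0.61·u(0) = 0.39·400^α (since u(0) = 0 for α > 0).
Equating: 240^α = 0.39·400^α, i.e. 0.6000^α = 0.39.
Taking logs: α·ln(240/400) = ln(0.39), so α = -0.9416085 / -0.5108256 ≈ 1.8433.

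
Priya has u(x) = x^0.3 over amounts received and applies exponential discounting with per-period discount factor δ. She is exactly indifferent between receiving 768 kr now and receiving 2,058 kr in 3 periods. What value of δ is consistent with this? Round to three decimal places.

The payoff in 3 periods is discounted by δ^3, so u(768) = δ^3·u(2058) and δ^3 = u(768)/u(2058).
Since u(x) = x^0.3, δ^3 = (768/2058)^0.3 = 0.37318^0.3 = 0.74400.
Hence δ = (0.74400)^(1/3) = 0.90613.

δ ≈ 0.906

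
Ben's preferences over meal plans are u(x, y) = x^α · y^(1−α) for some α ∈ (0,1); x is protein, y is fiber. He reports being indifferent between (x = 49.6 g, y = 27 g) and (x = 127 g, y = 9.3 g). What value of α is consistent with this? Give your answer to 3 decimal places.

Set the two utilities equal: 49.6^α·27^(1−α) = 127^α·9.3^(1−α).
Rearrange to (49.6/127)^α = (9.3/27)^(1−α) and take logs: α·-0.940196 = (1−α)·-1.065822.
Thus α·(-2.006018) = -1.065822, so α = -1.065822/-2.006018 ≈ 0.531.

α ≈ 0.531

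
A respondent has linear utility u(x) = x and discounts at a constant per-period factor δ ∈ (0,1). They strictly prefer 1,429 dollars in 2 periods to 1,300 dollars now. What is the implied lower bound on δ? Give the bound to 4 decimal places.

δ > 0.9538

Under u(x) = x this choice says 1300 < δ^2·1429.
Dividing by 1429: δ^2 > 0.90973. Both sides are positive, so the square root keeps the direction.
δ > 0.90973^(1/2) = 0.9538.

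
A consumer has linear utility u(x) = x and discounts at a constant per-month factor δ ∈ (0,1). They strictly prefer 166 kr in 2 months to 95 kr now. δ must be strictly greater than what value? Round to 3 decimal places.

δ > 0.756

Comparing present values: 95 < δ^2·166.
So δ^2 > 95/166 = 0.57229; taking the square root of both positive sides preserves the inequality.
δ > 0.57229^(1/2) = 0.756.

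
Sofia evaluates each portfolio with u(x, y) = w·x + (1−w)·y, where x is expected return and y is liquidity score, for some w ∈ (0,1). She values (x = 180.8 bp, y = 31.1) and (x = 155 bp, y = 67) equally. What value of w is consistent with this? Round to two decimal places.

u(180.8,31.1) = u(155,67) means w·180.8 + (1−w)·31.1 = w·155 + (1−w)·67.
Rearranging, 25.8·w − 35.9·(1−w) = 0.
The marginal rate of substitution is 35.9/25.8, so w = 35.9/(25.8+35.9) = 0.58.

w = 0.58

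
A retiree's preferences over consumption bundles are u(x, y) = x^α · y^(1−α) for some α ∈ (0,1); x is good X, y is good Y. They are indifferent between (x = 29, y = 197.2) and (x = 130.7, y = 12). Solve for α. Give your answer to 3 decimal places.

α ≈ 0.650

Set the two utilities equal: 29^α·197.2^(1−α) = 130.7^α·12^(1−α).
Taking logs: α·ln 29 + (1−α)·ln 197.2 = α·ln 130.7 + (1−α)·ln 12, i.e. α·-1.505609 = (1−α)·-2.799312.
Thus α·(-4.304921) = -2.799312, so α = -2.799312/-4.304921 ≈ 0.650.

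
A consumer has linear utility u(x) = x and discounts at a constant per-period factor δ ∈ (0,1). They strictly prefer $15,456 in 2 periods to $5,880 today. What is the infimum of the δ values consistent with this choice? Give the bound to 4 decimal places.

The preference means 5880 < δ^2·15456.
Dividing by 15456: δ^2 > 0.38043. Both sides are positive, so the square root keeps the direction.
δ > 0.38043^(1/2) = 0.6168.

δ > 0.6168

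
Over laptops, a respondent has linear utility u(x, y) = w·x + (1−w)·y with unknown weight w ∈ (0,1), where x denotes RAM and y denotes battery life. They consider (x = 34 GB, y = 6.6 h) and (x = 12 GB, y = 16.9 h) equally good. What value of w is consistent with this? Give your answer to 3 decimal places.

Indifference: w·34 + (1−w)·6.6 = w·12 + (1−w)·16.9.
Rearranging, 22·w − 10.3·(1−w) = 0.
Hence w = 10.3/(22+10.3) = 10.3/32.3 = 0.319.

w = 0.319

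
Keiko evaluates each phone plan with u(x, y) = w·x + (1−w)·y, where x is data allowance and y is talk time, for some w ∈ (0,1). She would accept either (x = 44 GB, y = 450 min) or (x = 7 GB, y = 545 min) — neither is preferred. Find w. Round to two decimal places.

w = 0.72

Indifference: w·44 + (1−w)·450 = w·7 + (1−w)·545.
Collecting terms: w·37 = (1−w)·95.
So w/(1−w) = 95/37 = 2.5676, giving w = 95/(37+95) = 0.72.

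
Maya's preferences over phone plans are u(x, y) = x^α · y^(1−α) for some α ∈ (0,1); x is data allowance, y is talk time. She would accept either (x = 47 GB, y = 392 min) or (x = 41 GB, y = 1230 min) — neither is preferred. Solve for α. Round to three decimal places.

α ≈ 0.893

Set the two utilities equal: 47^α·392^(1−α) = 41^α·1230^(1−α).
Rearrange to (47/41)^α = (1230/392)^(1−α) and take logs: α·0.136576 = (1−α)·1.143508.
So α/(1−α) = (1.143508)/(0.136576) = 8.372686, and α = 8.372686/9.372686 ≈ 0.893.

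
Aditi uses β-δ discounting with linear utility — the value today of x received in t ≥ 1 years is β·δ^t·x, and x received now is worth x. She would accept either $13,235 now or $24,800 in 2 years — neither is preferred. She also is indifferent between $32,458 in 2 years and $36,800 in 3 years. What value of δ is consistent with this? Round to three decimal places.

δ ≈ 0.882

From the later pair, β·δ^2·32458 = β·δ^3·36800; dividing through, δ = 32458/36800 = 0.88201.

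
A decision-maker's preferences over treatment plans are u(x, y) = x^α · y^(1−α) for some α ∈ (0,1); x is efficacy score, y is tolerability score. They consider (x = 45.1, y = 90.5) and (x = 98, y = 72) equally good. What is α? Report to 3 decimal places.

α ≈ 0.228

Indifference: 45.1^α · 90.5^(1−α) = 98^α · 72^(1−α).
(45.1/98)^α = (72/90.5)^(1−α); take logs: α·ln(45.1/98) = (1−α)·ln(72/90.5), i.e. α·-0.776085 = (1−α)·-0.228684.
So α/(1−α) = (-0.228684)/(-0.776085) = 0.294664, and α = 0.294664/1.294664 ≈ 0.228.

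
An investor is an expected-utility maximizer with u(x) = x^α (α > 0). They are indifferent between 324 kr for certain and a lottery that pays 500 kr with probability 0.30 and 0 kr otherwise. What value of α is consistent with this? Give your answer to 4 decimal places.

α ≈ 2.7750

EU(lottery) = 0.30·500^α + 0.70·0 = 0.30·500^α.
Indifference: 324^α = 0.30·500^α, so (324/500)^α = 0.30.
Take logs: α = ln 0.30 / ln(324/500) ≈ 2.774997.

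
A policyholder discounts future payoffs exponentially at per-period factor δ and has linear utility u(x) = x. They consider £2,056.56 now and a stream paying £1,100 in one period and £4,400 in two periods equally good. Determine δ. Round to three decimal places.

δ ≈ 0.570

Equating present values: 2056.56 = 1100δ + 4400δ².
That is, 4400δ² + 1100δ − 2056.56 = 0, a quadratic in δ.
δ = (−1100 + √(1100² + 4·4400·2056.56)) / (2·4400) = (−1100 + √37405456.00) / 8800 ≈ 0.570.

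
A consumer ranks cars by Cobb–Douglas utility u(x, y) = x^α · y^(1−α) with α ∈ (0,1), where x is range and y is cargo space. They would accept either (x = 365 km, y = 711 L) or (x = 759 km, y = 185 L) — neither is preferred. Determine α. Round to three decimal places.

Set the two utilities equal: 365^α·711^(1−α) = 759^α·185^(1−α).
(365/759)^α = (185/711)^(1−α); take logs: α·ln(365/759) = (1−α)·ln(185/711), i.e. α·-0.732104 = (1−α)·-1.346317.
So α/(1−α) = (-1.346317)/(-0.732104) = 1.838970, and α = 1.838970/2.838970 ≈ 0.648.

α ≈ 0.648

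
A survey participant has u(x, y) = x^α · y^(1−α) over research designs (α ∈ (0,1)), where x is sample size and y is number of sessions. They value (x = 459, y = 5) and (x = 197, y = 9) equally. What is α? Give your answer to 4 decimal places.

α ≈ 0.4100

Indifference: 459^α · 5^(1−α) = 197^α · 9^(1−α).
Rearrange to (459/197)^α = (9/5)^(1−α) and take logs: α·0.8458465 = (1−α)·0.5877867.
So α/(1−α) = (0.5877867)/(0.8458465) = 0.6949094, and α = 0.6949094/1.6949094 ≈ 0.4100.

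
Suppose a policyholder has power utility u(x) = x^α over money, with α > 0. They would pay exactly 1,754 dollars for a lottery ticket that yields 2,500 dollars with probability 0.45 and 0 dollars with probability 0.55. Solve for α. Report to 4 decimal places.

α ≈ 2.2532

The lottery's expected utility is 0.45·u(2500) + 0.55·u(0) = 0.45·2500^α (since u(0) = 0 for α > 0).
Setting u(1754) equal to that: 1754^α = 0.45·2500^α ⇒ (1754/2500)^α = 0.45.
Taking logs: α·ln(1754/2500) = ln(0.45), so α = -0.7985077 / -0.3543918 ≈ 2.2532.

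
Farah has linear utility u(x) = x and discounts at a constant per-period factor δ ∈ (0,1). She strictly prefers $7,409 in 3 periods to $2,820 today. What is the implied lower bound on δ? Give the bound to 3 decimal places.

Under u(x) = x this choice says 2820 < δ^3·7409.
Dividing by 7409: δ^3 > 0.38062. Both sides are positive, so the cube root keeps the direction.
δ > (2820/7409)^(1/3) ≈ 0.725.

δ > 0.725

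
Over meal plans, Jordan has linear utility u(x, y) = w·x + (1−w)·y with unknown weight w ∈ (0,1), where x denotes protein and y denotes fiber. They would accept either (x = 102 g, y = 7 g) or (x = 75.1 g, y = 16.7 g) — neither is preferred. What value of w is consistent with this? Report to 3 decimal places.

w = 0.265

Indifference: w·102 + (1−w)·7 = w·75.1 + (1−w)·16.7.
Collecting terms: w·26.9 = (1−w)·9.7.
Hence w = 9.7/(26.9+9.7) = 9.7/36.6 = 0.265.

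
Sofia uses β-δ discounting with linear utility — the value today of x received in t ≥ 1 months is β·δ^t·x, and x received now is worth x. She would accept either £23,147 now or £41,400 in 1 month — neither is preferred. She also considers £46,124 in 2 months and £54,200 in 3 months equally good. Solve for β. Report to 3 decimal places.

β ≈ 0.657

From the later pair, β·δ^2·46124 = β·δ^3·54200; dividing through, δ = 46124/54200 = 0.85100.
Now use the now-vs-future pair: 23147 = β·δ·41400 gives β = 23147/(0.85100·41400) ≈ 0.657.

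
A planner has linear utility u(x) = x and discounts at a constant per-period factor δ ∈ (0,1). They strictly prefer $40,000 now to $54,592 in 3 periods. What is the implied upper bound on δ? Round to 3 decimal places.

Under u(x) = x this choice says 40000 > δ^3·54592.
Hence δ^3 < 40000/54592 = 0.73271, and x ↦ x^(1/3) is increasing on (0,∞).
δ < 0.73271^(1/3) = 0.902.

δ < 0.902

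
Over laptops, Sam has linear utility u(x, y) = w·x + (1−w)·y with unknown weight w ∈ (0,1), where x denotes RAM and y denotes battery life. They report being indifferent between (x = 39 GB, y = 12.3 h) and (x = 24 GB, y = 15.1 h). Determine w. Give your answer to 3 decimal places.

w = 0.157

u(39,12.3) = u(24,15.1) means w·39 + (1−w)·12.3 = w·24 + (1−w)·15.1.
Collecting terms: w·15 = (1−w)·2.8.
Hence w = 2.8/(15+2.8) = 2.8/17.8 = 0.157.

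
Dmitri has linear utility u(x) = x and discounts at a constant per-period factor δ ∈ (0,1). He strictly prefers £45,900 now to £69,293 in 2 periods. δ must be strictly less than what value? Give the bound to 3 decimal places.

The preference means 45900 > δ^2·69293.
So δ^2 < 45900/69293 = 0.66240; taking the square root of both positive sides preserves the inequality.
δ < (45900/69293)^(1/2) ≈ 0.814.

δ < 0.814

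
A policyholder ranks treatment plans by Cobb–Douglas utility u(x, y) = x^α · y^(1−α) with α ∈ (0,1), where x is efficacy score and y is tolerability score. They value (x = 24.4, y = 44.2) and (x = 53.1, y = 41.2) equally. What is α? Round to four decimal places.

α ≈ 0.0829

Set the two utilities equal: 24.4^α·44.2^(1−α) = 53.1^α·41.2^(1−α).
Taking logs: α·ln 24.4 + (1−α)·ln 44.2 = α·ln 53.1 + (1−α)·ln 41.2, i.e. α·-0.7775938 = (1−α)·-0.0702865.
Thus α·(-0.8478803) = -0.0702865, so α = -0.0702865/-0.8478803 ≈ 0.0829.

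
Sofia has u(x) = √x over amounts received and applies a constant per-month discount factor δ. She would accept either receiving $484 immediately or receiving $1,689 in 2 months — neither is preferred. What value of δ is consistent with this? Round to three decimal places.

δ ≈ 0.732

Indifference means u(484) = δ^2 · u(1689), so δ^2 = u(484)/u(1689).
Since u(x) = √x, δ^2 = √(484/1689) = 0.53531.
Hence δ = (0.53531)^(1/2) = 0.73165.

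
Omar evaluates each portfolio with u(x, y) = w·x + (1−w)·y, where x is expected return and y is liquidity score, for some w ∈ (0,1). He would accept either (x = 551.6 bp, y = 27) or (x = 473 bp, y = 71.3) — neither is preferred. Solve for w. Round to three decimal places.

Equating utilities: w·551.6 + (1−w)·27 = w·473 + (1−w)·71.3.
Rearranging, 78.6·w − 44.3·(1−w) = 0.
The marginal rate of substitution is 44.3/78.6, so w = 44.3/(78.6+44.3) = 0.360.

w = 0.360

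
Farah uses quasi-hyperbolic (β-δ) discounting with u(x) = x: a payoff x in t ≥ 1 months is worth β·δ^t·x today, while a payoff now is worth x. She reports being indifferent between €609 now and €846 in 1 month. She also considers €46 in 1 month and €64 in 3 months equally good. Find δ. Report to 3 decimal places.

δ ≈ 0.848

From the later pair, β·δ^1·46 = β·δ^3·64; dividing through, δ^2 = 46/64 = 0.71875, so δ = 0.84779.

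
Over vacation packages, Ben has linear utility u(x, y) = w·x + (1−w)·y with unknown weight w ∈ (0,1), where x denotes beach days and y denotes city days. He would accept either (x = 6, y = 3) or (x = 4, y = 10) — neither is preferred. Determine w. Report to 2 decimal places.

Equating utilities: w·6 + (1−w)·3 = w·4 + (1−w)·10.
w·(6−4) = (1−w)·(10−3), i.e. w·2 = (1−w)·7.
The marginal rate of substitution is 7/2, so w = 7/(2+7) = 0.78.

w = 0.78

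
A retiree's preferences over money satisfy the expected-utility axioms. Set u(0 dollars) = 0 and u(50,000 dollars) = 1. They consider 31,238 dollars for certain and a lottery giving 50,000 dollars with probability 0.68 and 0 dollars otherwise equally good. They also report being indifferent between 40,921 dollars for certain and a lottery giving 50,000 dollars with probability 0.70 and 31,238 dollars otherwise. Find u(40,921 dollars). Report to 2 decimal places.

0.90

From the first indifference, u(31,238 dollars) = 0.68·u(50,000 dollars) + 0.32·u(0 dollars) = 0.68·1 + 0.32·0 = 0.68.
Then u(40,921 dollars) = 0.70·u(50,000 dollars) + 0.30·u(31,238 dollars) = 0.70·1.00 + 0.30·0.68 = 0.9040.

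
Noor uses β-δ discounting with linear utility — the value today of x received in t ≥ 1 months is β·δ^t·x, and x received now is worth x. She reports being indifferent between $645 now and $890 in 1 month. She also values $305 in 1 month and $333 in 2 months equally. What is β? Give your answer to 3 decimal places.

β ≈ 0.791

The second indifference involves only future payoffs, so β cancels: β·δ^1·305 = β·δ^2·333, giving δ = 305/333 = 0.91592.
Substituting δ into 645 = β·δ·890: β = 645/(815.165) ≈ 0.791.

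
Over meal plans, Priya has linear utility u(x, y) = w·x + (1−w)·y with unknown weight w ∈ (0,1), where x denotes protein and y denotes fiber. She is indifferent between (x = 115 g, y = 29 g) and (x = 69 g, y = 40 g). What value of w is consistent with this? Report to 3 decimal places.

w = 0.193

Indifference: w·115 + (1−w)·29 = w·69 + (1−w)·40.
Rearranging, 46·w − 11·(1−w) = 0.
So w/(1−w) = 11/46 = 0.2391, giving w = 11/(46+11) = 0.193.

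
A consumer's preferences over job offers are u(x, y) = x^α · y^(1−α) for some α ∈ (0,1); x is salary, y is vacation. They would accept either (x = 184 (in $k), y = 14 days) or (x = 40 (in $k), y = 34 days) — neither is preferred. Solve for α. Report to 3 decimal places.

α ≈ 0.368

Indifference: 184^α · 14^(1−α) = 40^α · 34^(1−α).
Rearrange to (184/40)^α = (34/14)^(1−α) and take logs: α·1.526056 = (1−α)·0.887303.
With A = 1.526056 and B = 0.887303: α·A = (1−α)·B, so α = B/(A+B) = 0.887303/2.413359 ≈ 0.368.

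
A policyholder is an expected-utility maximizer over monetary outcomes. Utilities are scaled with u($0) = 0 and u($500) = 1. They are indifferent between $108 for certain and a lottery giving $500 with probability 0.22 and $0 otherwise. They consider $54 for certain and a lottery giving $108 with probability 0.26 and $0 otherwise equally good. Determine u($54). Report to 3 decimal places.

First, u($108) = 0.22·u($500) + 0.78·u($0) = 0.22.
Chaining: u($54) = 0.26·0.22 + 0.74·0.00 = 0.0572.

0.057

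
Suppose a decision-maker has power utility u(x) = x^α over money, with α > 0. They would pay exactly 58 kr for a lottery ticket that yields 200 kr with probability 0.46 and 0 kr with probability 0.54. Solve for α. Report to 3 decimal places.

EU(lottery) = 0.46·200^α + 0.54·0 = 0.46·200^α.
Indifference: 58^α = 0.46·200^α, so (58/200)^α = 0.46.
α = ln(0.46) / ln(58/200) = -0.776529/-1.237874 ≈ 0.627.

α ≈ 0.627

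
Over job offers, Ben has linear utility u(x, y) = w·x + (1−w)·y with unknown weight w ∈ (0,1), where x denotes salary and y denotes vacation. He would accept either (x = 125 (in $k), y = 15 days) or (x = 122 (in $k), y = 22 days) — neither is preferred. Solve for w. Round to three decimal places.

w = 0.700

Indifference: w·125 + (1−w)·15 = w·122 + (1−w)·22.
Collecting terms: w·3 = (1−w)·7.
Hence w = 7/(3+7) = 7/10 = 0.700.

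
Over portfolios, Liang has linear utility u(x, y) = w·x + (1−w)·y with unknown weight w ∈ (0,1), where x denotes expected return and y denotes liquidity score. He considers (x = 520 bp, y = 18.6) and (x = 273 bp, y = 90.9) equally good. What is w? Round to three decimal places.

Equating utilities: w·520 + (1−w)·18.6 = w·273 + (1−w)·90.9.
Collecting terms: w·247 = (1−w)·72.3.
So w/(1−w) = 72.3/247 = 0.2927, giving w = 72.3/(247+72.3) = 0.226.

w = 0.226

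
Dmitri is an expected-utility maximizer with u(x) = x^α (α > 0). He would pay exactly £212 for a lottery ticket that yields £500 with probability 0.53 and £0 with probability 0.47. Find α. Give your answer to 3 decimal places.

The lottery's expected utility is 0.53·u(500) + 0.47·u(0) = 0.53·500^α (since u(0) = 0 for α > 0).
Indifference: 212^α = 0.53·500^α, so (212/500)^α = 0.53.
Taking logs: α·ln(212/500) = ln(0.53), so α = -0.634878 / -0.858022 ≈ 0.740.

α ≈ 0.740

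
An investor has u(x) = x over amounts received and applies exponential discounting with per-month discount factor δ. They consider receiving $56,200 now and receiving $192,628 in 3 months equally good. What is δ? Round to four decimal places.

The payoff in 3 months is discounted by δ^3, so u(56200) = δ^3·u(192628) and δ^3 = u(56200)/u(192628).
With u(x) = x: δ^3 = 56200/192628 = 0.29175.
Hence δ = (0.29175)^(1/3) = 0.663242.

δ ≈ 0.6632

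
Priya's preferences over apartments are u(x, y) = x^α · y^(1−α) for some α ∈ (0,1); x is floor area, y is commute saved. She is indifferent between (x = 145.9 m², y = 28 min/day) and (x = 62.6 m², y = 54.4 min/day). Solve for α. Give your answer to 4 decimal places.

Indifference: 145.9^α · 28^(1−α) = 62.6^α · 54.4^(1−α).
(145.9/62.6)^α = (54.4/28)^(1−α); take logs: α·ln(145.9/62.6) = (1−α)·ln(54.4/28), i.e. α·0.8461562 = (1−α)·0.6641596.
Thus α·(1.5103158) = 0.6641596, so α = 0.6641596/1.5103158 ≈ 0.4397.

α ≈ 0.4397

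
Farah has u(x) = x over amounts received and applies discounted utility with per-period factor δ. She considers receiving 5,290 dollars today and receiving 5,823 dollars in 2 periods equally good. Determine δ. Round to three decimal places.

The payoff in 2 periods is discounted by δ^2, so u(5290) = δ^2·u(5823) and δ^2 = u(5290)/u(5823).
With u(x) = x: δ^2 = 5290/5823 = 0.90847.
Hence δ = (0.90847)^(1/2) = 0.95314.

δ ≈ 0.953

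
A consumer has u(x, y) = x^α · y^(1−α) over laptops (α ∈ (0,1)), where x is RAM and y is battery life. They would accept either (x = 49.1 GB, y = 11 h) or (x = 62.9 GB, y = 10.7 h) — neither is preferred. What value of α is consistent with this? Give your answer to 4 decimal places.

α ≈ 0.1004

Set the two utilities equal: 49.1^α·11^(1−α) = 62.9^α·10.7^(1−α).
Taking logs: α·ln 49.1 + (1−α)·ln 11 = α·ln 62.9 + (1−α)·ln 10.7, i.e. α·-0.2476871 = (1−α)·-0.0276515.
Thus α·(-0.2753386) = -0.0276515, so α = -0.0276515/-0.2753386 ≈ 0.1004.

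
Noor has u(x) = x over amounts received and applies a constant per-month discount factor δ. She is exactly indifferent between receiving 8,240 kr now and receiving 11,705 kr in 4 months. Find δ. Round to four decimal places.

δ ≈ 0.9160

Indifference means u(8240) = δ^4 · u(11705), so δ^4 = u(8240)/u(11705).
With u(x) = x: δ^4 = 8240/11705 = 0.70397.
Hence δ = (0.70397)^(1/4) = 0.915986.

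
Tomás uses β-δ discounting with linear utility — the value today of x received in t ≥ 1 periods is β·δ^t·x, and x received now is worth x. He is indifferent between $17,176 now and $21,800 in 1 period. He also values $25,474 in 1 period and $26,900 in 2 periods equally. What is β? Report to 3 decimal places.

β ≈ 0.832

The second indifference involves only future payoffs, so β cancels: β·δ^1·25474 = β·δ^2·26900, giving δ = 25474/26900 = 0.94699.
Now use the now-vs-future pair: 17176 = β·δ·21800 gives β = 17176/(0.94699·21800) ≈ 0.832.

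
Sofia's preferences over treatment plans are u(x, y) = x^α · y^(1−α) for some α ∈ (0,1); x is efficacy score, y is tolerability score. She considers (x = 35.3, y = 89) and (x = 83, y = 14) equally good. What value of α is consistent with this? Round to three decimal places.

The Cobb–Douglas utilities coincide, so 35.3^α·89^(1−α) = 83^α·14^(1−α).
Rearrange to (35.3/83)^α = (14/89)^(1−α) and take logs: α·-0.854958 = (1−α)·-1.849579.
Thus α·(-2.704537) = -1.849579, so α = -1.849579/-2.704537 ≈ 0.684.

α ≈ 0.684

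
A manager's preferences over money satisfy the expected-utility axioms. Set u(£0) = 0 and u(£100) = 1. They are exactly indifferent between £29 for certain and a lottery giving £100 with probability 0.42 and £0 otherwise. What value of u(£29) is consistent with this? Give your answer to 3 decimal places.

0.420

The indifference gives u(£29) = 0.42·u(£100) + 0.58·u(£0) = 0.42·1 + 0.58·0 = 0.42.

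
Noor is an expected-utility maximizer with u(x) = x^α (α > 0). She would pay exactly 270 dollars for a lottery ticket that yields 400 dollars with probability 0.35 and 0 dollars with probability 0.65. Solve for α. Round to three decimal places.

EU(lottery) = 0.35·400^α + 0.65·0 = 0.35·400^α.
Indifference: 270^α = 0.35·400^α, so (270/400)^α = 0.35.
Taking logs: α·ln(270/400) = ln(0.35), so α = -1.049822 / -0.393043 ≈ 2.671.

α ≈ 2.671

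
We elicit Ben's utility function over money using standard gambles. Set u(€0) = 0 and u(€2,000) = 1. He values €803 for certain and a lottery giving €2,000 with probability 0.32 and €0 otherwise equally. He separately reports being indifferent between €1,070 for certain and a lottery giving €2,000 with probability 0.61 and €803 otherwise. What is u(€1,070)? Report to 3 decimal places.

The first gamble pins u(€803): it must equal 0.32·1 + 0.68·0 = 0.32.
The second indifference gives u(€1,070) = 0.61·u(€2,000) + 0.39·u(€803) = 0.61·1.00 + 0.39·0.32 = 0.7348.

0.735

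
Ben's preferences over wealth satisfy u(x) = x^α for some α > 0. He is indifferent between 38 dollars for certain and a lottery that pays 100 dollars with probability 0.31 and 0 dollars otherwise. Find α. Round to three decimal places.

EU(lottery) = 0.31·100^α + 0.69·0 = 0.31·100^α.
Setting u(38) equal to that: 38^α = 0.31·100^α ⇒ (38/100)^α = 0.31.
Taking logs: α·ln(38/100) = ln(0.31), so α = -1.171183 / -0.967584 ≈ 1.210.

α ≈ 1.210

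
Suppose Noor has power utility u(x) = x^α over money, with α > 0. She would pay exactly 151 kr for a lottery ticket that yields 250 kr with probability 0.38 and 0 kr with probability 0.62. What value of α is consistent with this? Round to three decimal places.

EU(lottery) = 0.38·250^α + 0.62·0 = 0.38·250^α.
Indifference: 151^α = 0.38·250^α, so (151/250)^α = 0.38.
Taking logs: α·ln(151/250) = ln(0.38), so α = -0.967584 / -0.504181 ≈ 1.919.

α ≈ 1.919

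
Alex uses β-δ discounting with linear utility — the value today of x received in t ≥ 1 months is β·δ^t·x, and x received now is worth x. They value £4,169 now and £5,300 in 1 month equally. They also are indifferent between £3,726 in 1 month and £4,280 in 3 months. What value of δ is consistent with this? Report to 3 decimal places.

Both payoffs in the second observation are in the future, so β drops out: δ^1·3726 = δ^3·4280 ⇒ δ^2 = 3726/4280 = 0.87056, so δ = 0.93304.

δ ≈ 0.933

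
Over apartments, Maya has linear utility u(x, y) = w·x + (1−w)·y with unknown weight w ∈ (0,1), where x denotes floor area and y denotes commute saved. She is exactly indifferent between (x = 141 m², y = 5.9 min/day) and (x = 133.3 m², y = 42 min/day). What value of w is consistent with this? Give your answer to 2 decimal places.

Equating utilities: w·141 + (1−w)·5.9 = w·133.3 + (1−w)·42.
w·(141−133.3) = (1−w)·(42−5.9), i.e. w·7.7 = (1−w)·36.1.
The marginal rate of substitution is 36.1/7.7, so w = 36.1/(7.7+36.1) = 0.82.

w = 0.82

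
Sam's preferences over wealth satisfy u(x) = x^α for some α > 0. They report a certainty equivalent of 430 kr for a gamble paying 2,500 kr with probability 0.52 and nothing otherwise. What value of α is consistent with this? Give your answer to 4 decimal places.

α ≈ 0.3715

The lottery's expected utility is 0.52·u(2500) + 0.48·u(0) = 0.52·2500^α (since u(0) = 0 for α > 0).
Indifference: 430^α = 0.52·2500^α, so (430/2500)^α = 0.52.
Take logs: α = ln 0.52 / ln(430/2500) ≈ 0.371494.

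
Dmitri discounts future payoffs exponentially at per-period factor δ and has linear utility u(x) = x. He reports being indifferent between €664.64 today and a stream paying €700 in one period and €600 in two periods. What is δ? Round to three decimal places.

Equating present values: 664.64 = 700δ + 600δ².
So 600δ² + 700δ − 664.64 = 0.
By the quadratic formula (taking the positive root), δ = (−700 + √2085136.00) / 1200 ≈ 0.620.

δ ≈ 0.620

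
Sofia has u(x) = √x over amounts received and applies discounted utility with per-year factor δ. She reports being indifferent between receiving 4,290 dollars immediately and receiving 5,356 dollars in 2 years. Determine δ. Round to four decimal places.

Equating discounted utilities: u(4290) = δ^2·u(5356) ⇒ δ^2 = u(4290)/u(5356).
Since u(x) = √x, δ^2 = √(4290/5356) = 0.89497.
So δ = 0.89497^(1/2) ≈ 0.9460.

δ ≈ 0.9460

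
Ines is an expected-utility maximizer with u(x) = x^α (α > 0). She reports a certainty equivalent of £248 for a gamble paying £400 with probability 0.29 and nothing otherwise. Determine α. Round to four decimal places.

α ≈ 2.5895

EU(lottery) = 0.29·400^α + 0.71·0 = 0.29·400^α.
Indifference: 248^α = 0.29·400^α, so (248/400)^α = 0.29.
Take logs: α = ln 0.29 / ln(248/400) ≈ 2.589501.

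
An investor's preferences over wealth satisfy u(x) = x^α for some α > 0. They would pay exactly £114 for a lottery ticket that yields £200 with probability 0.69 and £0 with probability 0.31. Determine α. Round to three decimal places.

α ≈ 0.660

Since u(0) = 0, the lottery's EU is 0.69·200^α.
Equating: 114^α = 0.69·200^α, i.e. 0.5700^α = 0.69.
Take logs: α = ln 0.69 / ln(114/200) ≈ 0.66012.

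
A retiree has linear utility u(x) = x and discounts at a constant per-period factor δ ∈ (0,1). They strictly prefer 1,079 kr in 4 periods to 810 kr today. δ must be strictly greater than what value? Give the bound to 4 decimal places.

δ > 0.9308

The preference means 810 < δ^4·1079.
Hence δ^4 > 810/1079 = 0.75070, and x ↦ x^(1/4) is increasing on (0,∞).
δ > (810/1079)^(1/4) ≈ 0.9308.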